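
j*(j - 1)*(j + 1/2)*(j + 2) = j^4 + 3*j^3/2 - 3*j^2/2 - j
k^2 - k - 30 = (k - 6)*(k + 5)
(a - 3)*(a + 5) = a^2 + 2*a - 15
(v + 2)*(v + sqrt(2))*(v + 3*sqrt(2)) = v^3 + 2*v^2 + 4*sqrt(2)*v^2 + 6*v + 8*sqrt(2)*v + 12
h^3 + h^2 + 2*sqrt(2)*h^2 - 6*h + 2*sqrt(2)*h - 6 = (h + 1)*(h - sqrt(2))*(h + 3*sqrt(2))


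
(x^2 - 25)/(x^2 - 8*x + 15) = (x + 5)/(x - 3)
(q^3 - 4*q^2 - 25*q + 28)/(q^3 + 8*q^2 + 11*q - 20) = (q - 7)/(q + 5)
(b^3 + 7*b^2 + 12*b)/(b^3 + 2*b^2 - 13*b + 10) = b*(b^2 + 7*b + 12)/(b^3 + 2*b^2 - 13*b + 10)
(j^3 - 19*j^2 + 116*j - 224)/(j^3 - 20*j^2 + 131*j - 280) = (j - 4)/(j - 5)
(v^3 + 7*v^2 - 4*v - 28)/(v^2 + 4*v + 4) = (v^2 + 5*v - 14)/(v + 2)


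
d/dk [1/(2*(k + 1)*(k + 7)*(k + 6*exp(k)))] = ((k + 1)*(k + 7)*(-6*exp(k) - 1) - (k + 1)*(k + 6*exp(k)) - (k + 7)*(k + 6*exp(k)))/(2*(k + 1)^2*(k + 7)^2*(k + 6*exp(k))^2)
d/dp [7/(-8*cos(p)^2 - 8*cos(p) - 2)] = -14*sin(p)/(2*cos(p) + 1)^3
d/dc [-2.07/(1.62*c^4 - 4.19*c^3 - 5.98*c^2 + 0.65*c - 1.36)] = (13.4136*c^3 - 26.0199*c^2 - 24.7572*c + 1.3455)/(-1.62*c^4 + 4.19*c^3 + 5.98*c^2 - 0.65*c + 1.36)^2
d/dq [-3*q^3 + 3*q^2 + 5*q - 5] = -9*q^2 + 6*q + 5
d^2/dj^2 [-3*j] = 0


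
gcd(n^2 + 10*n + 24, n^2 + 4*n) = n + 4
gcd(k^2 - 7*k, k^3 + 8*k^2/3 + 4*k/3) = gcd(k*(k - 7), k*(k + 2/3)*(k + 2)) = k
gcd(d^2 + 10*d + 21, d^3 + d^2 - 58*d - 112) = d + 7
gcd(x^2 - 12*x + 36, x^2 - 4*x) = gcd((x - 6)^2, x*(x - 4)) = 1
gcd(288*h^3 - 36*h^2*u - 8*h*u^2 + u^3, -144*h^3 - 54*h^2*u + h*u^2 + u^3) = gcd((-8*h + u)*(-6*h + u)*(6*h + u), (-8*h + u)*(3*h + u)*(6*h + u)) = -48*h^2 - 2*h*u + u^2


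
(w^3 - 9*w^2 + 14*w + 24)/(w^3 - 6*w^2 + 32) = (w^2 - 5*w - 6)/(w^2 - 2*w - 8)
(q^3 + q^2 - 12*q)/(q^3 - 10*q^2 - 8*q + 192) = q*(q - 3)/(q^2 - 14*q + 48)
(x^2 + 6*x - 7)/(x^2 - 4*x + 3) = (x + 7)/(x - 3)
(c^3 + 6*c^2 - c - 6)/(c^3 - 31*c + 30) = (c + 1)/(c - 5)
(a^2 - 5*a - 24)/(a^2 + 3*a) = (a - 8)/a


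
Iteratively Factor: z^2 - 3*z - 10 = (z + 2)*(z - 5)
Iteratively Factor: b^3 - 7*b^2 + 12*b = (b - 3)*(b^2 - 4*b) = (b - 4)*(b - 3)*(b)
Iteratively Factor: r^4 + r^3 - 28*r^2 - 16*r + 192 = (r + 4)*(r^3 - 3*r^2 - 16*r + 48) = (r - 4)*(r + 4)*(r^2 + r - 12) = (r - 4)*(r + 4)^2*(r - 3)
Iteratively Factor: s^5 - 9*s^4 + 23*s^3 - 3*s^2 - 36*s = (s - 3)*(s^4 - 6*s^3 + 5*s^2 + 12*s) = (s - 3)^2*(s^3 - 3*s^2 - 4*s) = (s - 3)^2*(s + 1)*(s^2 - 4*s) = (s - 4)*(s - 3)^2*(s + 1)*(s)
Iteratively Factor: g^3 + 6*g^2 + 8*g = (g + 2)*(g^2 + 4*g) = (g + 2)*(g + 4)*(g)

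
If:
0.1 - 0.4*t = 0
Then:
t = 0.25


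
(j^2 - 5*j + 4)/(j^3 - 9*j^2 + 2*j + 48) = (j^2 - 5*j + 4)/(j^3 - 9*j^2 + 2*j + 48)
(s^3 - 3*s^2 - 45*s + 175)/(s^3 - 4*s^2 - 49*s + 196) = (s^2 - 10*s + 25)/(s^2 - 11*s + 28)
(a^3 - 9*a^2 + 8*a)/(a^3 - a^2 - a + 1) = a*(a - 8)/(a^2 - 1)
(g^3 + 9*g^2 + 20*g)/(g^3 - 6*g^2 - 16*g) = (g^2 + 9*g + 20)/(g^2 - 6*g - 16)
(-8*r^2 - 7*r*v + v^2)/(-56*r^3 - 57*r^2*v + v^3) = 1/(7*r + v)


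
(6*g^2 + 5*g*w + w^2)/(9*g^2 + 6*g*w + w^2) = (2*g + w)/(3*g + w)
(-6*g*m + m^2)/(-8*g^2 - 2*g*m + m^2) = m*(6*g - m)/(8*g^2 + 2*g*m - m^2)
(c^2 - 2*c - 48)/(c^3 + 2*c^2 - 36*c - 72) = (c - 8)/(c^2 - 4*c - 12)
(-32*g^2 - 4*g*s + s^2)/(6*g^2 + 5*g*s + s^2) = (-32*g^2 - 4*g*s + s^2)/(6*g^2 + 5*g*s + s^2)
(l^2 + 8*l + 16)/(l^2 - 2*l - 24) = (l + 4)/(l - 6)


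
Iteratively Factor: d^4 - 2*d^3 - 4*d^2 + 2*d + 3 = (d + 1)*(d^3 - 3*d^2 - d + 3) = (d - 3)*(d + 1)*(d^2 - 1) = (d - 3)*(d + 1)^2*(d - 1)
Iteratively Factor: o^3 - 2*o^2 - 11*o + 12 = (o - 1)*(o^2 - o - 12) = (o - 1)*(o + 3)*(o - 4)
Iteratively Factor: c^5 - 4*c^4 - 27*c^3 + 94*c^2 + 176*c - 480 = (c - 4)*(c^4 - 27*c^2 - 14*c + 120) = (c - 4)*(c + 3)*(c^3 - 3*c^2 - 18*c + 40) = (c - 4)*(c - 2)*(c + 3)*(c^2 - c - 20) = (c - 4)*(c - 2)*(c + 3)*(c + 4)*(c - 5)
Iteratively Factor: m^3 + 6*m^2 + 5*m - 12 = (m - 1)*(m^2 + 7*m + 12) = (m - 1)*(m + 3)*(m + 4)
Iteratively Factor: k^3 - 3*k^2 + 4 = (k + 1)*(k^2 - 4*k + 4) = (k - 2)*(k + 1)*(k - 2)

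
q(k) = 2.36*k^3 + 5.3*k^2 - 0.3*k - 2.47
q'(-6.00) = 190.98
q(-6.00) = -319.63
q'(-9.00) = 477.78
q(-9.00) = -1290.91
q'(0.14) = 1.32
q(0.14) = -2.40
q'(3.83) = 144.15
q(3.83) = 206.72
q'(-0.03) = -0.61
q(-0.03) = -2.46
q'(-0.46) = -3.68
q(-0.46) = -1.44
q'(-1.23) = -2.63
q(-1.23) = 1.53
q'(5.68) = 288.33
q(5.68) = 599.29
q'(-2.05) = 7.72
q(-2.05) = 0.09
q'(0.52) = 7.13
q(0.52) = -0.86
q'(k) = 7.08*k^2 + 10.6*k - 0.3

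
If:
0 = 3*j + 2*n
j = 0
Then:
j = 0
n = 0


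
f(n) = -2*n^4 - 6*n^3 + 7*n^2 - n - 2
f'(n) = -8*n^3 - 18*n^2 + 14*n - 1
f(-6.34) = -1416.62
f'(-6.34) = 1225.44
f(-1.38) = 21.23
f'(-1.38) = -33.57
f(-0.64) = 2.74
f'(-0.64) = -15.24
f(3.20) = -339.84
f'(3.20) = -402.66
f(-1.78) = 35.72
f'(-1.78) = -37.83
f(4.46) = -1190.87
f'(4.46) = -1006.34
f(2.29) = -94.64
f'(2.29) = -159.41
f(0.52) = -1.62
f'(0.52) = 0.29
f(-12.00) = -30086.00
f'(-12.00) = 11063.00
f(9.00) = -16940.00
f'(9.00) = -7165.00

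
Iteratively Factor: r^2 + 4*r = (r + 4)*(r)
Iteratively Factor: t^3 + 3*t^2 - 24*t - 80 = (t + 4)*(t^2 - t - 20) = (t - 5)*(t + 4)*(t + 4)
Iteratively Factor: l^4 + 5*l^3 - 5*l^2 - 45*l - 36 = (l + 1)*(l^3 + 4*l^2 - 9*l - 36) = (l + 1)*(l + 4)*(l^2 - 9) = (l - 3)*(l + 1)*(l + 4)*(l + 3)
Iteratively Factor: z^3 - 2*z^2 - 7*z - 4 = (z + 1)*(z^2 - 3*z - 4) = (z - 4)*(z + 1)*(z + 1)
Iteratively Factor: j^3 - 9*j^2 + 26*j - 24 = (j - 4)*(j^2 - 5*j + 6) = (j - 4)*(j - 2)*(j - 3)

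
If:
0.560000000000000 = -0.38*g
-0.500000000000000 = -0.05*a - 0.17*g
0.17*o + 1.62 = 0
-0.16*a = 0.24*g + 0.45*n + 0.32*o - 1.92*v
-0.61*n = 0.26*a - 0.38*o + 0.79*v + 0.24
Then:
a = 15.01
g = -1.47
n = -9.25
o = -9.53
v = -2.69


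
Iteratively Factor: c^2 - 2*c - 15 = (c - 5)*(c + 3)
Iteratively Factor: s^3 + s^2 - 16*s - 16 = (s + 1)*(s^2 - 16) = (s + 1)*(s + 4)*(s - 4)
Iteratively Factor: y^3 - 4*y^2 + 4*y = (y - 2)*(y^2 - 2*y) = y*(y - 2)*(y - 2)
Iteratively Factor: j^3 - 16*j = (j)*(j^2 - 16) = j*(j + 4)*(j - 4)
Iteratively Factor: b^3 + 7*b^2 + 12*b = (b)*(b^2 + 7*b + 12) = b*(b + 4)*(b + 3)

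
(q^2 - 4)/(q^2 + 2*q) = (q - 2)/q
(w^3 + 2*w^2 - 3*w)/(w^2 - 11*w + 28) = w*(w^2 + 2*w - 3)/(w^2 - 11*w + 28)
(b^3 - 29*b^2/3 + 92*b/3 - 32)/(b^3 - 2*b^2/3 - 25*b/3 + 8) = (b^2 - 7*b + 12)/(b^2 + 2*b - 3)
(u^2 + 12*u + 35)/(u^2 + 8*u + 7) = (u + 5)/(u + 1)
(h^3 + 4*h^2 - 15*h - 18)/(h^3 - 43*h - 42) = (h - 3)/(h - 7)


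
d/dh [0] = 0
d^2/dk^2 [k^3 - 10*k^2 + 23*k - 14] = 6*k - 20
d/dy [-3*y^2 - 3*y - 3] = -6*y - 3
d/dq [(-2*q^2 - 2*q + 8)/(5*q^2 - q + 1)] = 6*(2*q^2 - 14*q + 1)/(25*q^4 - 10*q^3 + 11*q^2 - 2*q + 1)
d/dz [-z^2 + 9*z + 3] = 9 - 2*z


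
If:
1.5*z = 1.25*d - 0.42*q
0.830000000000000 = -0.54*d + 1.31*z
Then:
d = 2.42592592592593*z - 1.53703703703704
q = 3.64858906525573*z - 4.57451499118166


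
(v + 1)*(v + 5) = v^2 + 6*v + 5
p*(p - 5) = p^2 - 5*p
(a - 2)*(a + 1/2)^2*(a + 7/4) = a^4 + 3*a^3/4 - 7*a^2/2 - 57*a/16 - 7/8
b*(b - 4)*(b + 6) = b^3 + 2*b^2 - 24*b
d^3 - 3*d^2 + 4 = (d - 2)^2*(d + 1)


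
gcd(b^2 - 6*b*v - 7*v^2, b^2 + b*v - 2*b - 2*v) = b + v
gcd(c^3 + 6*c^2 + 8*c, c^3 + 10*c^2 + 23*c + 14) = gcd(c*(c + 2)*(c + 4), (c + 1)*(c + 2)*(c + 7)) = c + 2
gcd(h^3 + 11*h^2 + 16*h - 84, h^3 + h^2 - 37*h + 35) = h + 7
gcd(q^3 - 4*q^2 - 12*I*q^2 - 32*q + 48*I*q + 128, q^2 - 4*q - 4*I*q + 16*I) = q^2 + q*(-4 - 4*I) + 16*I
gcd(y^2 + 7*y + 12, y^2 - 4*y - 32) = y + 4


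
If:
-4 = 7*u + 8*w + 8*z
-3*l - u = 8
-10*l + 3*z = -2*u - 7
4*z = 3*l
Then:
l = -36/55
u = -332/55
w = 58/11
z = -27/55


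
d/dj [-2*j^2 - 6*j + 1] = -4*j - 6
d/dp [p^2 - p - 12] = 2*p - 1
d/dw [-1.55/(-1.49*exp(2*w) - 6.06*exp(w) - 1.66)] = (-4.619*exp(w) - 9.393)*exp(w)/(1.49*exp(2*w) + 6.06*exp(w) + 1.66)^2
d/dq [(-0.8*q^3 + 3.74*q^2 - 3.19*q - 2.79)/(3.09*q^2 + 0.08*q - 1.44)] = (-2.472*q^4 - 0.128*q^3 + 13.6123*q^2 + 6.471*q + 4.8168)/(9.5481*q^4 + 0.4944*q^3 - 8.8928*q^2 - 0.2304*q + 2.0736)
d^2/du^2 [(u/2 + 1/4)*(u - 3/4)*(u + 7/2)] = 3*u + 13/4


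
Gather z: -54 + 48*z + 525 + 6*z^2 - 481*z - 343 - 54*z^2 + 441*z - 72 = -48*z^2 + 8*z + 56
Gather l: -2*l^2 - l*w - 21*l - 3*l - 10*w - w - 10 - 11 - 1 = -2*l^2 + l*(-w - 24) - 11*w - 22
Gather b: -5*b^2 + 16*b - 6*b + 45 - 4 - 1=-5*b^2 + 10*b + 40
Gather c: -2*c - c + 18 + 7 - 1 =24 - 3*c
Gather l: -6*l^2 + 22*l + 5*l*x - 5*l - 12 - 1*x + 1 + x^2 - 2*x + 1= -6*l^2 + l*(5*x + 17) + x^2 - 3*x - 10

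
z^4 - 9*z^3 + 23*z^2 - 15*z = z*(z - 5)*(z - 3)*(z - 1)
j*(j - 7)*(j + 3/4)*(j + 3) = j^4 - 13*j^3/4 - 24*j^2 - 63*j/4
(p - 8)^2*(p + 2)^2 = p^4 - 12*p^3 + 4*p^2 + 192*p + 256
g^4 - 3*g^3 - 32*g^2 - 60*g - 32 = (g - 8)*(g + 1)*(g + 2)^2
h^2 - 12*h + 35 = (h - 7)*(h - 5)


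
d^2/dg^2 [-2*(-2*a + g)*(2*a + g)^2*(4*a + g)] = -16*a^2 - 72*a*g - 24*g^2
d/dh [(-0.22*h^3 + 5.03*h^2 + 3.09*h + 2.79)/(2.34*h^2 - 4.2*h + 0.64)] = (-0.5148*h^4 + 1.848*h^3 - 28.779*h^2 - 6.6188*h + 13.6956)/(5.4756*h^4 - 19.656*h^3 + 20.6352*h^2 - 5.376*h + 0.4096)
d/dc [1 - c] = -1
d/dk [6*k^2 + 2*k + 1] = 12*k + 2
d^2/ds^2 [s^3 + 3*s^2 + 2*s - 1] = 6*s + 6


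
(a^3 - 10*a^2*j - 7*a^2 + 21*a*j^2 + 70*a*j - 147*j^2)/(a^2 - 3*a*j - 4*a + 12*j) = (a^2 - 7*a*j - 7*a + 49*j)/(a - 4)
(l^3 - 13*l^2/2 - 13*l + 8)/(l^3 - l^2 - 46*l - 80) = (l - 1/2)/(l + 5)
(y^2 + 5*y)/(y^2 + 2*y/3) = 3*(y + 5)/(3*y + 2)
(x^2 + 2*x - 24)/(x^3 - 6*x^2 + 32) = (x + 6)/(x^2 - 2*x - 8)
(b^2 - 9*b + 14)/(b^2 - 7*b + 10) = (b - 7)/(b - 5)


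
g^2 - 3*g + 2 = (g - 2)*(g - 1)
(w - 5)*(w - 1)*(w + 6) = w^3 - 31*w + 30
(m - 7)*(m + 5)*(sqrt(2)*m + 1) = sqrt(2)*m^3 - 2*sqrt(2)*m^2 + m^2 - 35*sqrt(2)*m - 2*m - 35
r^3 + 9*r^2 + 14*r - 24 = (r - 1)*(r + 4)*(r + 6)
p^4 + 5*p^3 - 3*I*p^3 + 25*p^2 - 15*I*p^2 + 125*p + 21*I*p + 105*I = (p + 5)*(p - 7*I)*(p + I)*(p + 3*I)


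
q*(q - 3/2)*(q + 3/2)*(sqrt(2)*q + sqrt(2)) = sqrt(2)*q^4 + sqrt(2)*q^3 - 9*sqrt(2)*q^2/4 - 9*sqrt(2)*q/4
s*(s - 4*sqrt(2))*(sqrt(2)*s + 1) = sqrt(2)*s^3 - 7*s^2 - 4*sqrt(2)*s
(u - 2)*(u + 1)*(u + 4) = u^3 + 3*u^2 - 6*u - 8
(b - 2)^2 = b^2 - 4*b + 4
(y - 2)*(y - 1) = y^2 - 3*y + 2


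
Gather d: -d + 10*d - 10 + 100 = 9*d + 90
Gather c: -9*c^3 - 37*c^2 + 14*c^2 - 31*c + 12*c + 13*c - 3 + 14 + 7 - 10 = -9*c^3 - 23*c^2 - 6*c + 8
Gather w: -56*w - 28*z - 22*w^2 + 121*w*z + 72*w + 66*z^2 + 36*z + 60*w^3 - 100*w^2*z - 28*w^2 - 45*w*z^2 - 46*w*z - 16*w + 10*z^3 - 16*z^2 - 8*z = 60*w^3 + w^2*(-100*z - 50) + w*(-45*z^2 + 75*z) + 10*z^3 + 50*z^2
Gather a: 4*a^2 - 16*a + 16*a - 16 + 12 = 4*a^2 - 4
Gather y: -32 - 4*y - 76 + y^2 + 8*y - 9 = y^2 + 4*y - 117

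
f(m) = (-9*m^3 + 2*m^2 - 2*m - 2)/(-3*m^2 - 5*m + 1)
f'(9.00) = 2.90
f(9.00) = 22.37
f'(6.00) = 2.81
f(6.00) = 13.77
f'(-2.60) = -15.97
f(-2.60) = -27.85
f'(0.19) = -4242.50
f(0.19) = 40.64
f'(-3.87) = 0.36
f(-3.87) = -22.67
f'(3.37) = 2.57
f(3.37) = 6.62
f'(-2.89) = -6.90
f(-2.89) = -24.75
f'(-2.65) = -13.69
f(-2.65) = -27.11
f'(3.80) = 2.63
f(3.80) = 7.74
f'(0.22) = -246.49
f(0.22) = 9.95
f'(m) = (6*m + 5)*(-9*m^3 + 2*m^2 - 2*m - 2)/(-3*m^2 - 5*m + 1)^2 + (-27*m^2 + 4*m - 2)/(-3*m^2 - 5*m + 1) = (27*m^4 + 90*m^3 - 43*m^2 - 8*m - 12)/(9*m^4 + 30*m^3 + 19*m^2 - 10*m + 1)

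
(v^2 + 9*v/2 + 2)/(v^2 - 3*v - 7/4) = 2*(v + 4)/(2*v - 7)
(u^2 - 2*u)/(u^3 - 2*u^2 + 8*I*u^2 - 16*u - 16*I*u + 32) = u/(u^2 + 8*I*u - 16)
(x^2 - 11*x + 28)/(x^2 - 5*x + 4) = (x - 7)/(x - 1)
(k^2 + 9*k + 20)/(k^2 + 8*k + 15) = (k + 4)/(k + 3)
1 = 1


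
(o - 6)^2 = o^2 - 12*o + 36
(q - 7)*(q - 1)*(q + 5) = q^3 - 3*q^2 - 33*q + 35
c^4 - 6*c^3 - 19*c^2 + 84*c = c*(c - 7)*(c - 3)*(c + 4)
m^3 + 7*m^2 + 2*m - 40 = (m - 2)*(m + 4)*(m + 5)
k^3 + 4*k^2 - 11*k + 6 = (k - 1)^2*(k + 6)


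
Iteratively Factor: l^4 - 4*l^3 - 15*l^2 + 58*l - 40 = (l - 2)*(l^3 - 2*l^2 - 19*l + 20) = (l - 2)*(l - 1)*(l^2 - l - 20) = (l - 5)*(l - 2)*(l - 1)*(l + 4)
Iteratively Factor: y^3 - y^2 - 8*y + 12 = (y - 2)*(y^2 + y - 6) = (y - 2)*(y + 3)*(y - 2)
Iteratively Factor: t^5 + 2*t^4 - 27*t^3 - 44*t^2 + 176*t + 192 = (t - 4)*(t^4 + 6*t^3 - 3*t^2 - 56*t - 48) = (t - 4)*(t - 3)*(t^3 + 9*t^2 + 24*t + 16) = (t - 4)*(t - 3)*(t + 1)*(t^2 + 8*t + 16) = (t - 4)*(t - 3)*(t + 1)*(t + 4)*(t + 4)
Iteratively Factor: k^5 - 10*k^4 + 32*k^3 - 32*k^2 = (k - 4)*(k^4 - 6*k^3 + 8*k^2) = k*(k - 4)*(k^3 - 6*k^2 + 8*k) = k*(k - 4)^2*(k^2 - 2*k) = k^2*(k - 4)^2*(k - 2)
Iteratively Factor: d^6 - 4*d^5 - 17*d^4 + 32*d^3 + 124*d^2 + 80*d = (d + 1)*(d^5 - 5*d^4 - 12*d^3 + 44*d^2 + 80*d) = d*(d + 1)*(d^4 - 5*d^3 - 12*d^2 + 44*d + 80) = d*(d + 1)*(d + 2)*(d^3 - 7*d^2 + 2*d + 40) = d*(d - 5)*(d + 1)*(d + 2)*(d^2 - 2*d - 8) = d*(d - 5)*(d + 1)*(d + 2)^2*(d - 4)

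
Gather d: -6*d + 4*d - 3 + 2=-2*d - 1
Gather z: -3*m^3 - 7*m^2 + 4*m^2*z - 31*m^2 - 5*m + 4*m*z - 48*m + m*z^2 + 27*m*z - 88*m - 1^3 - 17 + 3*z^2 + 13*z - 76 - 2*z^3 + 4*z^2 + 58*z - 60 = -3*m^3 - 38*m^2 - 141*m - 2*z^3 + z^2*(m + 7) + z*(4*m^2 + 31*m + 71) - 154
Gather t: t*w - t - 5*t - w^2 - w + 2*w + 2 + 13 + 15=t*(w - 6) - w^2 + w + 30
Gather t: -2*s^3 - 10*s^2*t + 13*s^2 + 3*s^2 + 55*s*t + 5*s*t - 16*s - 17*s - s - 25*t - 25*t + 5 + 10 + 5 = -2*s^3 + 16*s^2 - 34*s + t*(-10*s^2 + 60*s - 50) + 20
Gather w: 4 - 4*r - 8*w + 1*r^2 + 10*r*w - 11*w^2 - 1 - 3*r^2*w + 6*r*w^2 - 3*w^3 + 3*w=r^2 - 4*r - 3*w^3 + w^2*(6*r - 11) + w*(-3*r^2 + 10*r - 5) + 3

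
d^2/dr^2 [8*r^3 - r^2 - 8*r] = 48*r - 2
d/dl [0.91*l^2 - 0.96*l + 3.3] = 1.82*l - 0.96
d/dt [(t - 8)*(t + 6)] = 2*t - 2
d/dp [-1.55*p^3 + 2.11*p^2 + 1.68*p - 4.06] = -4.65*p^2 + 4.22*p + 1.68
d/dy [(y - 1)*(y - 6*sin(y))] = y + (1 - y)*(6*cos(y) - 1) - 6*sin(y)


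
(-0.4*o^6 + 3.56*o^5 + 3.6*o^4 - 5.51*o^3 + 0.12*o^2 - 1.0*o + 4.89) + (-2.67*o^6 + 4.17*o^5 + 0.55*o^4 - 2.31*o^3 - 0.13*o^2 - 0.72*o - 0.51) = -3.07*o^6 + 7.73*o^5 + 4.15*o^4 - 7.82*o^3 - 0.01*o^2 - 1.72*o + 4.38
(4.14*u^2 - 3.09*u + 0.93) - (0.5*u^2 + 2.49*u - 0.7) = 3.64*u^2 - 5.58*u + 1.63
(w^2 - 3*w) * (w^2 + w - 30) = w^4 - 2*w^3 - 33*w^2 + 90*w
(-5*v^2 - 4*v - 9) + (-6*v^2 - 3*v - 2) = -11*v^2 - 7*v - 11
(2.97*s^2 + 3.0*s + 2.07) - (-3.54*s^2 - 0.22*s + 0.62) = 6.51*s^2 + 3.22*s + 1.45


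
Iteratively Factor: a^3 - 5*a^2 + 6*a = (a - 3)*(a^2 - 2*a) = (a - 3)*(a - 2)*(a)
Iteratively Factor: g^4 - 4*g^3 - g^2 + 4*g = (g - 1)*(g^3 - 3*g^2 - 4*g) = (g - 1)*(g + 1)*(g^2 - 4*g) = (g - 4)*(g - 1)*(g + 1)*(g)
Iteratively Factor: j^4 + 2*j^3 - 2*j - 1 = (j + 1)*(j^3 + j^2 - j - 1) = (j + 1)^2*(j^2 - 1) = (j - 1)*(j + 1)^2*(j + 1)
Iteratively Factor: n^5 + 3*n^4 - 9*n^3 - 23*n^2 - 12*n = (n + 1)*(n^4 + 2*n^3 - 11*n^2 - 12*n) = (n + 1)^2*(n^3 + n^2 - 12*n) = (n - 3)*(n + 1)^2*(n^2 + 4*n) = n*(n - 3)*(n + 1)^2*(n + 4)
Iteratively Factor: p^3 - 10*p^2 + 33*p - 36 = (p - 3)*(p^2 - 7*p + 12) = (p - 3)^2*(p - 4)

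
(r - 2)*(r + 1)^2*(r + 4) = r^4 + 4*r^3 - 3*r^2 - 14*r - 8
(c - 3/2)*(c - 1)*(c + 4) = c^3 + 3*c^2/2 - 17*c/2 + 6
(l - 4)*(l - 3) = l^2 - 7*l + 12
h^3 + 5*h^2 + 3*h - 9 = (h - 1)*(h + 3)^2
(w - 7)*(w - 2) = w^2 - 9*w + 14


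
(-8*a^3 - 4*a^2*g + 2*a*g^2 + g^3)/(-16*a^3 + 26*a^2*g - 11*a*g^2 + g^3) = (4*a^2 + 4*a*g + g^2)/(8*a^2 - 9*a*g + g^2)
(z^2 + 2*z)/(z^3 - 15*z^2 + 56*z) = (z + 2)/(z^2 - 15*z + 56)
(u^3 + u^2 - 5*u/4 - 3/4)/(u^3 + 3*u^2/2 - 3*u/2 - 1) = (u + 3/2)/(u + 2)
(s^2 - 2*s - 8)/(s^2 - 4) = (s - 4)/(s - 2)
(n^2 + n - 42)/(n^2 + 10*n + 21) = (n - 6)/(n + 3)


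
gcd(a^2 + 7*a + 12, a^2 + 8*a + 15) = a + 3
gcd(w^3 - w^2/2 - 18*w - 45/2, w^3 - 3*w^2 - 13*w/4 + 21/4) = w + 3/2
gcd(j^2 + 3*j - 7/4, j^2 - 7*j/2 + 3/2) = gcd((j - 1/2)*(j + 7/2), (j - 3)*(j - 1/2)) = j - 1/2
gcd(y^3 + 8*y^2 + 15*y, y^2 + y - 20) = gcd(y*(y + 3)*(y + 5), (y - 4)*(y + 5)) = y + 5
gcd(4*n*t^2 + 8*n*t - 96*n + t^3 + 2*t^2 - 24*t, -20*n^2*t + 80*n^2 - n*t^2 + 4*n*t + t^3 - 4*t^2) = 4*n*t - 16*n + t^2 - 4*t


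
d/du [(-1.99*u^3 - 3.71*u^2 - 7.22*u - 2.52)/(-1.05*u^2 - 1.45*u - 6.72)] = (2.0895*u^4 + 5.771*u^3 + 37.9169*u^2 + 44.5704*u + 44.8644)/(1.1025*u^4 + 3.045*u^3 + 16.2145*u^2 + 19.488*u + 45.1584)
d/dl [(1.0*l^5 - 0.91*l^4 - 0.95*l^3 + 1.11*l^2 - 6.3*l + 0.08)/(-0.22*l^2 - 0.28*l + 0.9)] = (-0.66*l^6 - 0.7196*l^5 + 5.4734*l^4 - 2.744*l^3 - 4.2618*l^2 + 2.0332*l - 5.6476)/(0.0484*l^4 + 0.1232*l^3 - 0.3176*l^2 - 0.504*l + 0.81)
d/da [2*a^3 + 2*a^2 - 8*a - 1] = 6*a^2 + 4*a - 8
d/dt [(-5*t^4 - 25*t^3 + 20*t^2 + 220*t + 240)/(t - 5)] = 5*(-3*t^4 + 10*t^3 + 79*t^2 - 40*t - 268)/(t^2 - 10*t + 25)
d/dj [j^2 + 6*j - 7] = 2*j + 6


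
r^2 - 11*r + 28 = (r - 7)*(r - 4)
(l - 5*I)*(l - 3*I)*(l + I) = l^3 - 7*I*l^2 - 7*l - 15*I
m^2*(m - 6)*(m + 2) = m^4 - 4*m^3 - 12*m^2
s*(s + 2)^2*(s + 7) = s^4 + 11*s^3 + 32*s^2 + 28*s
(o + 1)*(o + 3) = o^2 + 4*o + 3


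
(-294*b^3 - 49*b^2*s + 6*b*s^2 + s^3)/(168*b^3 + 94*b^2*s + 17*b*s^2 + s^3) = (-7*b + s)/(4*b + s)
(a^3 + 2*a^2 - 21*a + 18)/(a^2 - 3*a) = a + 5 - 6/a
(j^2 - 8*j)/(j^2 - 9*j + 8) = j/(j - 1)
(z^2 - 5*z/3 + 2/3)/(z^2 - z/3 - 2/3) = (3*z - 2)/(3*z + 2)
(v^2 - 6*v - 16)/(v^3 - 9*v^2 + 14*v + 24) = (v^2 - 6*v - 16)/(v^3 - 9*v^2 + 14*v + 24)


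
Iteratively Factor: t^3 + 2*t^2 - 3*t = (t)*(t^2 + 2*t - 3) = t*(t - 1)*(t + 3)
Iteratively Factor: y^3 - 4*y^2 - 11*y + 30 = (y - 2)*(y^2 - 2*y - 15) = (y - 2)*(y + 3)*(y - 5)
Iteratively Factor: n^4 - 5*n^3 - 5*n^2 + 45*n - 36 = (n - 3)*(n^3 - 2*n^2 - 11*n + 12) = (n - 4)*(n - 3)*(n^2 + 2*n - 3) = (n - 4)*(n - 3)*(n + 3)*(n - 1)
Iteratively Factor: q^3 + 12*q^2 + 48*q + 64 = (q + 4)*(q^2 + 8*q + 16) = (q + 4)^2*(q + 4)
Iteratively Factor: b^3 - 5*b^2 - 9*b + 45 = (b + 3)*(b^2 - 8*b + 15) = (b - 5)*(b + 3)*(b - 3)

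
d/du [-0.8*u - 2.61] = -0.800000000000000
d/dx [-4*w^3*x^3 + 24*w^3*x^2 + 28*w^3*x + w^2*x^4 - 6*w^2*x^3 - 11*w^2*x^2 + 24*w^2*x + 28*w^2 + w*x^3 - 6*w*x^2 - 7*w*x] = w*(-12*w^2*x^2 + 48*w^2*x + 28*w^2 + 4*w*x^3 - 18*w*x^2 - 22*w*x + 24*w + 3*x^2 - 12*x - 7)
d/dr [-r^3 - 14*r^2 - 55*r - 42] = -3*r^2 - 28*r - 55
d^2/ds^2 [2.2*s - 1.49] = 0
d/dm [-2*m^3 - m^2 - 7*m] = -6*m^2 - 2*m - 7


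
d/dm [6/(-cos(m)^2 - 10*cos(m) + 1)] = -12*(cos(m) + 5)*sin(m)/(sin(m)^2 - 10*cos(m))^2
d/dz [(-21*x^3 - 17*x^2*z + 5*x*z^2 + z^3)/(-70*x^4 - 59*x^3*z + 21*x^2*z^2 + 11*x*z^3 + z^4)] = (-x^2 + 6*x*z - z^2)/(100*x^4 - 60*x^3*z - 11*x^2*z^2 + 6*x*z^3 + z^4)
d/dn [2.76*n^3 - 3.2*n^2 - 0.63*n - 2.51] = 8.28*n^2 - 6.4*n - 0.63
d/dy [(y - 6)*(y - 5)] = 2*y - 11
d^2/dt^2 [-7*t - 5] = 0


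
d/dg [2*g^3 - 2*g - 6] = 6*g^2 - 2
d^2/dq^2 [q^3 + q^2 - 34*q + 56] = 6*q + 2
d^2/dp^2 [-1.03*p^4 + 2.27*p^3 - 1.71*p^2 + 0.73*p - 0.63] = -12.36*p^2 + 13.62*p - 3.42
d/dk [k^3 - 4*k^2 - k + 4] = 3*k^2 - 8*k - 1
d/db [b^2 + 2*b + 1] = 2*b + 2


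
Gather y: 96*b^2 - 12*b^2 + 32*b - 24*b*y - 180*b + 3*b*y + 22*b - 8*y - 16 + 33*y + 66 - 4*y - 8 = 84*b^2 - 126*b + y*(21 - 21*b) + 42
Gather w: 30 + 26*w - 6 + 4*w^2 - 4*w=4*w^2 + 22*w + 24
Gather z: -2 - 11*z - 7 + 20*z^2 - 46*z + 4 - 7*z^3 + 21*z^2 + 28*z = -7*z^3 + 41*z^2 - 29*z - 5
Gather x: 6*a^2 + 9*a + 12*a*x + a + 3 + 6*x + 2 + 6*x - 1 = 6*a^2 + 10*a + x*(12*a + 12) + 4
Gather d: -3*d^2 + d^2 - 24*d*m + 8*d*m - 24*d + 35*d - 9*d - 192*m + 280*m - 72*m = -2*d^2 + d*(2 - 16*m) + 16*m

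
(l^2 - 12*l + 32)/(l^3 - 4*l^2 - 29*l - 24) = (l - 4)/(l^2 + 4*l + 3)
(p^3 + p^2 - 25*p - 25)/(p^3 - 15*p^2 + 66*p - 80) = (p^2 + 6*p + 5)/(p^2 - 10*p + 16)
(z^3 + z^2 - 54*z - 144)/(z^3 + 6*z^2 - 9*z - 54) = (z - 8)/(z - 3)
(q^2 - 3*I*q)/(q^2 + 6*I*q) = (q - 3*I)/(q + 6*I)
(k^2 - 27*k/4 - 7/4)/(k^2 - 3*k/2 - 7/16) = 4*(k - 7)/(4*k - 7)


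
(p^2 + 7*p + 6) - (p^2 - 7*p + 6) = 14*p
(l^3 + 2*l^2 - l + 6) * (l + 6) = l^4 + 8*l^3 + 11*l^2 + 36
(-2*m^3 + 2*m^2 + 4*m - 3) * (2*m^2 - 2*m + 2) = -4*m^5 + 8*m^4 - 10*m^2 + 14*m - 6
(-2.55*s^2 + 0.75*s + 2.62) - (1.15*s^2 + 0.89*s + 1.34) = -3.7*s^2 - 0.14*s + 1.28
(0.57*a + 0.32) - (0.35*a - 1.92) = 0.22*a + 2.24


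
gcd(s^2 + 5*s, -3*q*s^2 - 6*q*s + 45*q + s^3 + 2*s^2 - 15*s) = s + 5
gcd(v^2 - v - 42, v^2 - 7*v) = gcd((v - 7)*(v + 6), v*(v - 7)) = v - 7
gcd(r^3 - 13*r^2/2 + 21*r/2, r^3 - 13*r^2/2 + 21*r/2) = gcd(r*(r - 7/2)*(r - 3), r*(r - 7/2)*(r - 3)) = r^3 - 13*r^2/2 + 21*r/2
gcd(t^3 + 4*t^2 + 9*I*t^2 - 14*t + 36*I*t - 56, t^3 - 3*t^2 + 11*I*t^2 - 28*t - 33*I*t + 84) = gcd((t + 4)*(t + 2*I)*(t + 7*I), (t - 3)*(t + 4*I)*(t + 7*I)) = t + 7*I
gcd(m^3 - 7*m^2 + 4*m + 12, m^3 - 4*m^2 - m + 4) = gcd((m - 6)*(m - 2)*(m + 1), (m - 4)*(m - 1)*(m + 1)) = m + 1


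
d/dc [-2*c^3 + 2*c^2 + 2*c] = -6*c^2 + 4*c + 2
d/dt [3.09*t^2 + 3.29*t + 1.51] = 6.18*t + 3.29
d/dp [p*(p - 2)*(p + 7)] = 3*p^2 + 10*p - 14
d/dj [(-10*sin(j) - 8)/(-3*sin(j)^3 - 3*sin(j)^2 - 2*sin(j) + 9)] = -2*(30*sin(j)^3 + 51*sin(j)^2 + 24*sin(j) + 53)*cos(j)/(3*sin(j)^3 + 3*sin(j)^2 + 2*sin(j) - 9)^2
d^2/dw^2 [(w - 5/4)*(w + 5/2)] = 2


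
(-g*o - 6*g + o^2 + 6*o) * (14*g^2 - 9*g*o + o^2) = -14*g^3*o - 84*g^3 + 23*g^2*o^2 + 138*g^2*o - 10*g*o^3 - 60*g*o^2 + o^4 + 6*o^3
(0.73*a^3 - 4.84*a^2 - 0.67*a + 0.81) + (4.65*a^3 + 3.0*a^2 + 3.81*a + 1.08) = 5.38*a^3 - 1.84*a^2 + 3.14*a + 1.89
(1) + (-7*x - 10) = -7*x - 9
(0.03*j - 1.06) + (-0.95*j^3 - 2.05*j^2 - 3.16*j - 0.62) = -0.95*j^3 - 2.05*j^2 - 3.13*j - 1.68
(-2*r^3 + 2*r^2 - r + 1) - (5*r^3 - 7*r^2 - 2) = -7*r^3 + 9*r^2 - r + 3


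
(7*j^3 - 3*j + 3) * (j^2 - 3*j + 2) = 7*j^5 - 21*j^4 + 11*j^3 + 12*j^2 - 15*j + 6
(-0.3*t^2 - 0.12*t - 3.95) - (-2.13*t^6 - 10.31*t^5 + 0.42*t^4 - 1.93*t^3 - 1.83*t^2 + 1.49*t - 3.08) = 2.13*t^6 + 10.31*t^5 - 0.42*t^4 + 1.93*t^3 + 1.53*t^2 - 1.61*t - 0.87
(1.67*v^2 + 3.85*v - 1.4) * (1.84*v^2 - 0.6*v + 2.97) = 3.0728*v^4 + 6.082*v^3 + 0.0739000000000001*v^2 + 12.2745*v - 4.158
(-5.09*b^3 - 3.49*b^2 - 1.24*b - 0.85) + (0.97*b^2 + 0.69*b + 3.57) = -5.09*b^3 - 2.52*b^2 - 0.55*b + 2.72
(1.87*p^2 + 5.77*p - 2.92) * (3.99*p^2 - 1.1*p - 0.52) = 7.4613*p^4 + 20.9653*p^3 - 18.9702*p^2 + 0.2116*p + 1.5184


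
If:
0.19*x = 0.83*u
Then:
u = 0.228915662650602*x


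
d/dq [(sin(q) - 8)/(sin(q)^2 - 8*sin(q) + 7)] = (16*sin(q) + cos(q)^2 - 58)*cos(q)/(sin(q)^2 - 8*sin(q) + 7)^2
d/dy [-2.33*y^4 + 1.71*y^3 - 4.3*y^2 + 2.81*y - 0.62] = -9.32*y^3 + 5.13*y^2 - 8.6*y + 2.81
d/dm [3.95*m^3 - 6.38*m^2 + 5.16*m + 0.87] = 11.85*m^2 - 12.76*m + 5.16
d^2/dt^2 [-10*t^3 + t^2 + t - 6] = 2 - 60*t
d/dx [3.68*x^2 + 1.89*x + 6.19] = 7.36*x + 1.89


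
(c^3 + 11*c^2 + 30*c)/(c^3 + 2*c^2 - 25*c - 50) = c*(c + 6)/(c^2 - 3*c - 10)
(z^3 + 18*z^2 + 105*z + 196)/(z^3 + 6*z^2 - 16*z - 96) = (z^2 + 14*z + 49)/(z^2 + 2*z - 24)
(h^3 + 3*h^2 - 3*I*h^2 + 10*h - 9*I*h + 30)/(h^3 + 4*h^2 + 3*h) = (h^2 - 3*I*h + 10)/(h*(h + 1))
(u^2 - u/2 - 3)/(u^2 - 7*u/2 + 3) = (2*u + 3)/(2*u - 3)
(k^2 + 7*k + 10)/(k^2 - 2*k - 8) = (k + 5)/(k - 4)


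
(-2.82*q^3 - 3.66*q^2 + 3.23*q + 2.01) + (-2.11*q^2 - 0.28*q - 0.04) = -2.82*q^3 - 5.77*q^2 + 2.95*q + 1.97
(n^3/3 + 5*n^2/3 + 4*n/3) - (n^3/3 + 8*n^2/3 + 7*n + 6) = -n^2 - 17*n/3 - 6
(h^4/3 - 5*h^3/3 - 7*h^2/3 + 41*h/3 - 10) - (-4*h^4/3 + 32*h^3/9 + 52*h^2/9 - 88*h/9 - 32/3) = 5*h^4/3 - 47*h^3/9 - 73*h^2/9 + 211*h/9 + 2/3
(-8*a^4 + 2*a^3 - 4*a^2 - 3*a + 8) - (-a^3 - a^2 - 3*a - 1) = -8*a^4 + 3*a^3 - 3*a^2 + 9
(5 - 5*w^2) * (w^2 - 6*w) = -5*w^4 + 30*w^3 + 5*w^2 - 30*w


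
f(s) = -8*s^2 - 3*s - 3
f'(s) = -16*s - 3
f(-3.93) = -114.77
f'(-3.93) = 59.88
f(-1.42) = -14.87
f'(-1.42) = 19.72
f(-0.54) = -3.71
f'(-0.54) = 5.64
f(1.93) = -38.59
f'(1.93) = -33.88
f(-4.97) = -185.70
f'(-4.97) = 76.52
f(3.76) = -127.38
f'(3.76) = -63.16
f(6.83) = -396.68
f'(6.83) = -112.28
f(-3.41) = -85.79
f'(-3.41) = 51.56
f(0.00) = -3.00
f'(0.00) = -3.00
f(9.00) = -678.00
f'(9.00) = -147.00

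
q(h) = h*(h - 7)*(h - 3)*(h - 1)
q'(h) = h*(h - 7)*(h - 3) + h*(h - 7)*(h - 1) + h*(h - 3)*(h - 1) + (h - 7)*(h - 3)*(h - 1) = 4*h^3 - 33*h^2 + 62*h - 21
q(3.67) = -21.86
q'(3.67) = -40.21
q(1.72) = 8.37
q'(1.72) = 8.37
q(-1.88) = 234.63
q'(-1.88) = -280.77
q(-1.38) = 120.55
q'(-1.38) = -179.92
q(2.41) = 9.20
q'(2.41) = -7.26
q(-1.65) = 175.87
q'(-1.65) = -231.11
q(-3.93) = 1467.55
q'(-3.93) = -1017.14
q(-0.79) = 41.75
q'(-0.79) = -92.55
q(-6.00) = 4914.00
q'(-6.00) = -2445.00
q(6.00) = -90.00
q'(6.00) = 27.00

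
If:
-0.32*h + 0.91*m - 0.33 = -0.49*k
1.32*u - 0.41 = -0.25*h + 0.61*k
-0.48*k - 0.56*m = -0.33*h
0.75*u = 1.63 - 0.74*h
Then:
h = 2.09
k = 0.42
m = 0.87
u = 0.11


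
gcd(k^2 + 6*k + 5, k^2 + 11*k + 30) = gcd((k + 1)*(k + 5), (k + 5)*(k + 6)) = k + 5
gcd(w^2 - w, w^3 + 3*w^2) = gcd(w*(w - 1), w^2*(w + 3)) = w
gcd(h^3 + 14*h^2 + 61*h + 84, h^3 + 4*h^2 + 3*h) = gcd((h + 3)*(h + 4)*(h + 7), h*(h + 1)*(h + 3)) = h + 3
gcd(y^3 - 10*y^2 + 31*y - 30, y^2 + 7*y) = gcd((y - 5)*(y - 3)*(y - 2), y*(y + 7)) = 1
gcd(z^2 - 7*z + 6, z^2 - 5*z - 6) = z - 6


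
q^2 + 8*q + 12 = (q + 2)*(q + 6)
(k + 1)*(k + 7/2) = k^2 + 9*k/2 + 7/2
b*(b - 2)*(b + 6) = b^3 + 4*b^2 - 12*b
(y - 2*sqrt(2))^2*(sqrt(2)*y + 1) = sqrt(2)*y^3 - 7*y^2 + 4*sqrt(2)*y + 8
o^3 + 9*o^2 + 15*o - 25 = (o - 1)*(o + 5)^2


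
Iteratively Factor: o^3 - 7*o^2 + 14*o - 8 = (o - 1)*(o^2 - 6*o + 8) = (o - 2)*(o - 1)*(o - 4)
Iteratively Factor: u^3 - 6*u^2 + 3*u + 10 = (u + 1)*(u^2 - 7*u + 10) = (u - 5)*(u + 1)*(u - 2)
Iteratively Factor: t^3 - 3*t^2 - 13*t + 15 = (t + 3)*(t^2 - 6*t + 5) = (t - 5)*(t + 3)*(t - 1)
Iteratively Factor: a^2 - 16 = (a + 4)*(a - 4)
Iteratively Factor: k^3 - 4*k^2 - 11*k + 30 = (k - 5)*(k^2 + k - 6) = (k - 5)*(k + 3)*(k - 2)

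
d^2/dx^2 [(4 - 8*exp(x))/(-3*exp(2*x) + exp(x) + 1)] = (72*exp(4*x) - 120*exp(3*x) + 180*exp(2*x) - 60*exp(x) + 12)*exp(x)/(27*exp(6*x) - 27*exp(5*x) - 18*exp(4*x) + 17*exp(3*x) + 6*exp(2*x) - 3*exp(x) - 1)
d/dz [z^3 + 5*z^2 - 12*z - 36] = 3*z^2 + 10*z - 12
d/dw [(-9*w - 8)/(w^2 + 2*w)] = (9*w^2 + 16*w + 16)/(w^2*(w^2 + 4*w + 4))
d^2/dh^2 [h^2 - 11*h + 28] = 2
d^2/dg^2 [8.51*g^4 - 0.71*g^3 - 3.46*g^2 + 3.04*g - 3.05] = 102.12*g^2 - 4.26*g - 6.92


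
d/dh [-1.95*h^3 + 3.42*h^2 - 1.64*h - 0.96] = -5.85*h^2 + 6.84*h - 1.64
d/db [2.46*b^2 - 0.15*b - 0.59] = 4.92*b - 0.15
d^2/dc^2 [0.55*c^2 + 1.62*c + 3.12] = 1.10000000000000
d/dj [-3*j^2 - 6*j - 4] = -6*j - 6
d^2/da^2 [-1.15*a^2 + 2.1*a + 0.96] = -2.30000000000000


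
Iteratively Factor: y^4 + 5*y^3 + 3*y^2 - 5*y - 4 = (y + 1)*(y^3 + 4*y^2 - y - 4) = (y + 1)*(y + 4)*(y^2 - 1) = (y - 1)*(y + 1)*(y + 4)*(y + 1)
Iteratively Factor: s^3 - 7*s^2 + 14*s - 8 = (s - 4)*(s^2 - 3*s + 2) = (s - 4)*(s - 1)*(s - 2)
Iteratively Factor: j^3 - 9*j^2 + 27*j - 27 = (j - 3)*(j^2 - 6*j + 9) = (j - 3)^2*(j - 3)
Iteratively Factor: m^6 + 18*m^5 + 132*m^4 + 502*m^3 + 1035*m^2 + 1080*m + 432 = (m + 4)*(m^5 + 14*m^4 + 76*m^3 + 198*m^2 + 243*m + 108) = (m + 3)*(m + 4)*(m^4 + 11*m^3 + 43*m^2 + 69*m + 36) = (m + 3)*(m + 4)^2*(m^3 + 7*m^2 + 15*m + 9) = (m + 3)^2*(m + 4)^2*(m^2 + 4*m + 3) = (m + 3)^3*(m + 4)^2*(m + 1)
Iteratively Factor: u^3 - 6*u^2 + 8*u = (u)*(u^2 - 6*u + 8) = u*(u - 2)*(u - 4)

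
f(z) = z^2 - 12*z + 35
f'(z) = 2*z - 12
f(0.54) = 28.81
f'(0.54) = -10.92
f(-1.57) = 56.30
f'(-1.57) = -15.14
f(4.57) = 1.04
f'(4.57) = -2.86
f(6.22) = -0.95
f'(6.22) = 0.44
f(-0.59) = 42.43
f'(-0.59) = -13.18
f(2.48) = 11.39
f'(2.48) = -7.04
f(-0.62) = 42.82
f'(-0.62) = -13.24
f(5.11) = -0.21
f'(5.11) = -1.78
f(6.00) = -1.00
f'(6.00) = 0.00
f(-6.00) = 143.00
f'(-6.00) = -24.00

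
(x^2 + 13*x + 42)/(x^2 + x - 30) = (x + 7)/(x - 5)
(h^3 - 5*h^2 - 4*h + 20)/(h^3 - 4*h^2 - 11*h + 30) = (h + 2)/(h + 3)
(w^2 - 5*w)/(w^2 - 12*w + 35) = w/(w - 7)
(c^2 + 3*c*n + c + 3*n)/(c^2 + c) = (c + 3*n)/c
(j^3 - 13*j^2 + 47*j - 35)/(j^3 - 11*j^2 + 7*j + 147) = (j^2 - 6*j + 5)/(j^2 - 4*j - 21)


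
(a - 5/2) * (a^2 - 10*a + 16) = a^3 - 25*a^2/2 + 41*a - 40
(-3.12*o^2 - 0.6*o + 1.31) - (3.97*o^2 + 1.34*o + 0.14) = -7.09*o^2 - 1.94*o + 1.17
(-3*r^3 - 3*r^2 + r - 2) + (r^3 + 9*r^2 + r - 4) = -2*r^3 + 6*r^2 + 2*r - 6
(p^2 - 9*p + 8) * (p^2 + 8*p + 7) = p^4 - p^3 - 57*p^2 + p + 56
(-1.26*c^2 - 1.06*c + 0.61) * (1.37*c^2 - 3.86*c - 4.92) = -1.7262*c^4 + 3.4114*c^3 + 11.1265*c^2 + 2.8606*c - 3.0012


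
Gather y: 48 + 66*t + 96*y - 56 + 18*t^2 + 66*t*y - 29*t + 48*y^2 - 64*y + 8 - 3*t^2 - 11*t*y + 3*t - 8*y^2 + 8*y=15*t^2 + 40*t + 40*y^2 + y*(55*t + 40)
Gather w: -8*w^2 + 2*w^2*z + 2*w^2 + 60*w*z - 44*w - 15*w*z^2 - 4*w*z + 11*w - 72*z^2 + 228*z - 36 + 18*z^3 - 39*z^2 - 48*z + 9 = w^2*(2*z - 6) + w*(-15*z^2 + 56*z - 33) + 18*z^3 - 111*z^2 + 180*z - 27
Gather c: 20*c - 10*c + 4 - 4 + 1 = 10*c + 1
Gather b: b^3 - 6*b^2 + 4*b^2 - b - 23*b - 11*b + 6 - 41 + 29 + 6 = b^3 - 2*b^2 - 35*b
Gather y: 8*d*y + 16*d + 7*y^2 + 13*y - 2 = 16*d + 7*y^2 + y*(8*d + 13) - 2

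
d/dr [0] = 0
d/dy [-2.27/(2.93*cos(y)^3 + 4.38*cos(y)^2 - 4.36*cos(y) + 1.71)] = (-19.9533*cos(y)^2 - 19.8852*cos(y) + 9.8972)*sin(y)/(2.93*cos(y)^3 + 4.38*cos(y)^2 - 4.36*cos(y) + 1.71)^2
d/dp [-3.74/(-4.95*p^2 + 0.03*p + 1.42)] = (0.1122 - 37.026*p)/(-4.95*p^2 + 0.03*p + 1.42)^2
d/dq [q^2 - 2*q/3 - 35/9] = 2*q - 2/3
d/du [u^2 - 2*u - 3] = 2*u - 2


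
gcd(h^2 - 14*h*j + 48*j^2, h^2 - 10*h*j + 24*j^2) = h - 6*j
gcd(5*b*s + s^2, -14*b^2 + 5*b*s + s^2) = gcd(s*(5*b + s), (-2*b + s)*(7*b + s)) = 1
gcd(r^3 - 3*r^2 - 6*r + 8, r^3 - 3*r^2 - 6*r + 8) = r^3 - 3*r^2 - 6*r + 8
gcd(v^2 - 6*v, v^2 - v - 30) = v - 6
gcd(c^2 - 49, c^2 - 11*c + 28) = c - 7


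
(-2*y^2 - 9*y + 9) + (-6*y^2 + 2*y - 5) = -8*y^2 - 7*y + 4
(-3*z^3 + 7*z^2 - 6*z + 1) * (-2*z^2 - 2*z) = 6*z^5 - 8*z^4 - 2*z^3 + 10*z^2 - 2*z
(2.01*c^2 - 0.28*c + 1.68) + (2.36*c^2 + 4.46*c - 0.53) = 4.37*c^2 + 4.18*c + 1.15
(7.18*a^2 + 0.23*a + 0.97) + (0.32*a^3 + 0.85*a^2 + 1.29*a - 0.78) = 0.32*a^3 + 8.03*a^2 + 1.52*a + 0.19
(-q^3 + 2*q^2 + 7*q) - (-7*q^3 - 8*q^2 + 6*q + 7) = 6*q^3 + 10*q^2 + q - 7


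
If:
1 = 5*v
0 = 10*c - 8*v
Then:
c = 4/25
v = 1/5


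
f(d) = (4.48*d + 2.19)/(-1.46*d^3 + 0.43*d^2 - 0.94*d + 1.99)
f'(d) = (4.48*d + 2.19)*(4.38*d^2 - 0.86*d + 0.94)/(-1.46*d^3 + 0.43*d^2 - 0.94*d + 1.99)^2 + 4.48/(-1.46*d^3 + 0.43*d^2 - 0.94*d + 1.99)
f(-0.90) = -0.43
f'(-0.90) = 0.52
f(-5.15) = -0.10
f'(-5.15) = -0.03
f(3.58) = -0.29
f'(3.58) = 0.18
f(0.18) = 1.64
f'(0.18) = 3.29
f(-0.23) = 0.52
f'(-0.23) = 2.31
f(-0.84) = -0.40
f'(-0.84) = 0.66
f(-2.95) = -0.24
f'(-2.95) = -0.12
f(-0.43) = 0.10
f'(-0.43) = 1.81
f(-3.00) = -0.23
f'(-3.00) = -0.12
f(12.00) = -0.02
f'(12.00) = 0.00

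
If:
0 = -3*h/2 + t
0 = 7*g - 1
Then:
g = 1/7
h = 2*t/3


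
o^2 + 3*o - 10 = (o - 2)*(o + 5)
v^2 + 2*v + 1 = (v + 1)^2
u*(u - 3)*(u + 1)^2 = u^4 - u^3 - 5*u^2 - 3*u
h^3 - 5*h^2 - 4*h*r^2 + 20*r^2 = (h - 5)*(h - 2*r)*(h + 2*r)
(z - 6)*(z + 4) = z^2 - 2*z - 24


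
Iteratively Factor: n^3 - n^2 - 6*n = (n - 3)*(n^2 + 2*n) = (n - 3)*(n + 2)*(n)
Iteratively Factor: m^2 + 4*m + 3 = (m + 3)*(m + 1)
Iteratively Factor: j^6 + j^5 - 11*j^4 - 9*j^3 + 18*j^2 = (j)*(j^5 + j^4 - 11*j^3 - 9*j^2 + 18*j) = j*(j - 1)*(j^4 + 2*j^3 - 9*j^2 - 18*j) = j*(j - 1)*(j + 2)*(j^3 - 9*j) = j*(j - 1)*(j + 2)*(j + 3)*(j^2 - 3*j) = j*(j - 3)*(j - 1)*(j + 2)*(j + 3)*(j)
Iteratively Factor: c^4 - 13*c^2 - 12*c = (c - 4)*(c^3 + 4*c^2 + 3*c) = c*(c - 4)*(c^2 + 4*c + 3) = c*(c - 4)*(c + 1)*(c + 3)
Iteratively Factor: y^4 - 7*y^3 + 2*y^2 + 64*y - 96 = (y - 2)*(y^3 - 5*y^2 - 8*y + 48) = (y - 4)*(y - 2)*(y^2 - y - 12) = (y - 4)*(y - 2)*(y + 3)*(y - 4)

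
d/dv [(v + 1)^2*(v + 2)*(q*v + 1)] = (v + 1)*(q*(v + 1)*(v + 2) + (v + 1)*(q*v + 1) + 2*(v + 2)*(q*v + 1))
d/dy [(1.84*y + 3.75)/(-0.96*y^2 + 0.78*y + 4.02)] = (1.7664*y^2 + 7.2*y + 4.4718)/(0.9216*y^4 - 1.4976*y^3 - 7.11*y^2 + 6.2712*y + 16.1604)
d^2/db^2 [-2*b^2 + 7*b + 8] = -4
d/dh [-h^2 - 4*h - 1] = -2*h - 4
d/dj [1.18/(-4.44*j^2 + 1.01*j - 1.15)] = (10.4784*j - 1.1918)/(4.44*j^2 - 1.01*j + 1.15)^2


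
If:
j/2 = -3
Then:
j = -6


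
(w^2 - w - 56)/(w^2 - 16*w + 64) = (w + 7)/(w - 8)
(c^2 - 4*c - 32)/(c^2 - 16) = (c - 8)/(c - 4)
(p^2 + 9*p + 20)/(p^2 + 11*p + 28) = (p + 5)/(p + 7)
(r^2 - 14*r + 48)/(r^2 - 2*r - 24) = (r - 8)/(r + 4)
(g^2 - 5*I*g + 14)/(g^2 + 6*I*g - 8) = (g - 7*I)/(g + 4*I)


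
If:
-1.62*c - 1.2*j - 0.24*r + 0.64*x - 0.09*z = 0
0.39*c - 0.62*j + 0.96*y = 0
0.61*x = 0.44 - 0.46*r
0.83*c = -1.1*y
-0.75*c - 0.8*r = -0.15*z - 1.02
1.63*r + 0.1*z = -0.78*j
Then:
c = 0.50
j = -0.27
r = 0.30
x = 0.50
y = -0.38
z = -2.70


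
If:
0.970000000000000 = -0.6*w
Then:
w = -1.62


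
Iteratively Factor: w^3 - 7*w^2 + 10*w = (w - 5)*(w^2 - 2*w) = (w - 5)*(w - 2)*(w)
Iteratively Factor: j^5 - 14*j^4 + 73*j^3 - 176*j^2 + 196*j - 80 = (j - 4)*(j^4 - 10*j^3 + 33*j^2 - 44*j + 20) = (j - 4)*(j - 2)*(j^3 - 8*j^2 + 17*j - 10) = (j - 4)*(j - 2)*(j - 1)*(j^2 - 7*j + 10) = (j - 5)*(j - 4)*(j - 2)*(j - 1)*(j - 2)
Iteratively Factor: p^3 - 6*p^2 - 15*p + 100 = (p - 5)*(p^2 - p - 20) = (p - 5)*(p + 4)*(p - 5)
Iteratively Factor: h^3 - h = (h + 1)*(h^2 - h) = (h - 1)*(h + 1)*(h)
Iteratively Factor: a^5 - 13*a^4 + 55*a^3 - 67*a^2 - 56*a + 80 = (a + 1)*(a^4 - 14*a^3 + 69*a^2 - 136*a + 80) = (a - 5)*(a + 1)*(a^3 - 9*a^2 + 24*a - 16) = (a - 5)*(a - 4)*(a + 1)*(a^2 - 5*a + 4) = (a - 5)*(a - 4)*(a - 1)*(a + 1)*(a - 4)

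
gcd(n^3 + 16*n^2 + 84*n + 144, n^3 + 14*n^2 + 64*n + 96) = n^2 + 10*n + 24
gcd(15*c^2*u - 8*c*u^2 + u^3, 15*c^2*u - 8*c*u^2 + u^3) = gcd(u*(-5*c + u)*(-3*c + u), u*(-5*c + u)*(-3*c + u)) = 15*c^2*u - 8*c*u^2 + u^3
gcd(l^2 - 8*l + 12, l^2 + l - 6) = l - 2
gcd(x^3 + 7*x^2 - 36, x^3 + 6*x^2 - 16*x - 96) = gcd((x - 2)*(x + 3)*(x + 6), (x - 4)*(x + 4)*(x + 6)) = x + 6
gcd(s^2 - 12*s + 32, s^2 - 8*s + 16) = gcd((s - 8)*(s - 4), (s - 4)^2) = s - 4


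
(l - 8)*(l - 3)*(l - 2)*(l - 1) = l^4 - 14*l^3 + 59*l^2 - 94*l + 48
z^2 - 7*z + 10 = (z - 5)*(z - 2)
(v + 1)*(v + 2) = v^2 + 3*v + 2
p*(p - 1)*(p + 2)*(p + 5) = p^4 + 6*p^3 + 3*p^2 - 10*p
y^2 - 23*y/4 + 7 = (y - 4)*(y - 7/4)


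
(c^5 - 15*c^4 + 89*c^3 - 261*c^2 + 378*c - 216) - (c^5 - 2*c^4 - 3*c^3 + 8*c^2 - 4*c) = -13*c^4 + 92*c^3 - 269*c^2 + 382*c - 216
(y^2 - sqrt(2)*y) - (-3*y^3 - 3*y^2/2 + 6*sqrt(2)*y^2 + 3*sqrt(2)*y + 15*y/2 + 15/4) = 3*y^3 - 6*sqrt(2)*y^2 + 5*y^2/2 - 15*y/2 - 4*sqrt(2)*y - 15/4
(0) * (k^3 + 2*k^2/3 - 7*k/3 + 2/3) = 0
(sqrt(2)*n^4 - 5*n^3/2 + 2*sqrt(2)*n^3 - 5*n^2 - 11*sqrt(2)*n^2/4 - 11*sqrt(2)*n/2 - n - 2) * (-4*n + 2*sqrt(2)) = -4*sqrt(2)*n^5 - 8*sqrt(2)*n^4 + 14*n^4 + 6*sqrt(2)*n^3 + 28*n^3 - 7*n^2 + 12*sqrt(2)*n^2 - 14*n - 2*sqrt(2)*n - 4*sqrt(2)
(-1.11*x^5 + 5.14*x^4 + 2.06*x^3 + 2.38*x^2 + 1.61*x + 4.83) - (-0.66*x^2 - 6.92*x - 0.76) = -1.11*x^5 + 5.14*x^4 + 2.06*x^3 + 3.04*x^2 + 8.53*x + 5.59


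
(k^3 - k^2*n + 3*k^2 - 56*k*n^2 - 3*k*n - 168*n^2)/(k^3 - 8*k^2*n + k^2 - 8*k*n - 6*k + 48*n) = (k + 7*n)/(k - 2)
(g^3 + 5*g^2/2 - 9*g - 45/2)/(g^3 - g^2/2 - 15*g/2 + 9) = (2*g^2 - g - 15)/(2*g^2 - 7*g + 6)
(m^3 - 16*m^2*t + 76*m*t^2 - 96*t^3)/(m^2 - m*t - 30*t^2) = (m^2 - 10*m*t + 16*t^2)/(m + 5*t)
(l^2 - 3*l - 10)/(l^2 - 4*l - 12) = (l - 5)/(l - 6)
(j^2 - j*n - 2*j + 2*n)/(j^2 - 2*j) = (j - n)/j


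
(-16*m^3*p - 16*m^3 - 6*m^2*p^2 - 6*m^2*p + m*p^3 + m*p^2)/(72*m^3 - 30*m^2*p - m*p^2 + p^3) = m*(-16*m^2*p - 16*m^2 - 6*m*p^2 - 6*m*p + p^3 + p^2)/(72*m^3 - 30*m^2*p - m*p^2 + p^3)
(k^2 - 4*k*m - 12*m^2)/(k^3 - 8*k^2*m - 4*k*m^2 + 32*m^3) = (k - 6*m)/(k^2 - 10*k*m + 16*m^2)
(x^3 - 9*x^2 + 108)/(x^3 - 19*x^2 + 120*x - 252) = (x + 3)/(x - 7)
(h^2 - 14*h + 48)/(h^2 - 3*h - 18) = (h - 8)/(h + 3)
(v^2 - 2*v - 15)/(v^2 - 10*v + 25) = (v + 3)/(v - 5)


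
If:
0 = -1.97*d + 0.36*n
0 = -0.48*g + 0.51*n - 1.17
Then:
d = 0.182741116751269*n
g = 1.0625*n - 2.4375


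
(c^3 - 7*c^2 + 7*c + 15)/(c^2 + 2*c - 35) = (c^2 - 2*c - 3)/(c + 7)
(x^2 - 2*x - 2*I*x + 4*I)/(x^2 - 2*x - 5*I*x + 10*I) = (x - 2*I)/(x - 5*I)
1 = 1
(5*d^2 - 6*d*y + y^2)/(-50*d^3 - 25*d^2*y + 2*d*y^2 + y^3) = (-d + y)/(10*d^2 + 7*d*y + y^2)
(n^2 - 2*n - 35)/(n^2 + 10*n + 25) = (n - 7)/(n + 5)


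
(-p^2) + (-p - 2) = -p^2 - p - 2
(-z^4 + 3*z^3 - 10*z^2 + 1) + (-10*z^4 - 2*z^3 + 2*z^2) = -11*z^4 + z^3 - 8*z^2 + 1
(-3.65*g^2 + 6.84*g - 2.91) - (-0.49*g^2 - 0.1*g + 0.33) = -3.16*g^2 + 6.94*g - 3.24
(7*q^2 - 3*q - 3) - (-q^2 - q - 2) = 8*q^2 - 2*q - 1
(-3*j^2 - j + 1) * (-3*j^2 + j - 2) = 9*j^4 + 2*j^2 + 3*j - 2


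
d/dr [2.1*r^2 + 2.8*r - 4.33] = 4.2*r + 2.8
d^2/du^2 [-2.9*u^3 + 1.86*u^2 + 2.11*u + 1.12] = 3.72 - 17.4*u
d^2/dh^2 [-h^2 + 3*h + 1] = -2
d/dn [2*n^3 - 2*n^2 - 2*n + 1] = 6*n^2 - 4*n - 2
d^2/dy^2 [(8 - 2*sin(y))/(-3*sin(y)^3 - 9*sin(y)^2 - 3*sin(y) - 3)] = 2*(-4*sin(y)^7 + 27*sin(y)^6 + 133*sin(y)^5 + 138*sin(y)^4 - 158*sin(y)^3 - 295*sin(y)^2 - 71*sin(y) + 14)/(3*(sin(y)^3 + 3*sin(y)^2 + sin(y) + 1)^3)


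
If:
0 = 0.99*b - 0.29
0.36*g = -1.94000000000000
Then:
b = 0.29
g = -5.39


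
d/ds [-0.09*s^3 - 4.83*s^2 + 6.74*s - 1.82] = -0.27*s^2 - 9.66*s + 6.74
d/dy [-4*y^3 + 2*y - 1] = 2 - 12*y^2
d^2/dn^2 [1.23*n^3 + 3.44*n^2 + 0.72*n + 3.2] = 7.38*n + 6.88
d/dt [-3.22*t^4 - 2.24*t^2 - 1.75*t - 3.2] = -12.88*t^3 - 4.48*t - 1.75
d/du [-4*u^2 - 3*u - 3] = -8*u - 3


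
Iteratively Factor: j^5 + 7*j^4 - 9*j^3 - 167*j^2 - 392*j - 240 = (j + 4)*(j^4 + 3*j^3 - 21*j^2 - 83*j - 60) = (j - 5)*(j + 4)*(j^3 + 8*j^2 + 19*j + 12) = (j - 5)*(j + 1)*(j + 4)*(j^2 + 7*j + 12) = (j - 5)*(j + 1)*(j + 3)*(j + 4)*(j + 4)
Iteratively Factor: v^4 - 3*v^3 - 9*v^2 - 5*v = (v + 1)*(v^3 - 4*v^2 - 5*v) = (v - 5)*(v + 1)*(v^2 + v) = v*(v - 5)*(v + 1)*(v + 1)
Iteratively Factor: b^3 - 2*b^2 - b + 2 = (b - 2)*(b^2 - 1) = (b - 2)*(b - 1)*(b + 1)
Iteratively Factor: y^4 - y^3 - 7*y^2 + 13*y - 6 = (y - 1)*(y^3 - 7*y + 6) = (y - 2)*(y - 1)*(y^2 + 2*y - 3) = (y - 2)*(y - 1)^2*(y + 3)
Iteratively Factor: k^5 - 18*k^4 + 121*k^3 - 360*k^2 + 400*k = (k - 5)*(k^4 - 13*k^3 + 56*k^2 - 80*k) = k*(k - 5)*(k^3 - 13*k^2 + 56*k - 80) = k*(k - 5)*(k - 4)*(k^2 - 9*k + 20) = k*(k - 5)*(k - 4)^2*(k - 5)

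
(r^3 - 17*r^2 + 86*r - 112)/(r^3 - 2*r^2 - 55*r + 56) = (r^2 - 9*r + 14)/(r^2 + 6*r - 7)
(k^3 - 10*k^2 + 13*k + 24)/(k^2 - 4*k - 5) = (k^2 - 11*k + 24)/(k - 5)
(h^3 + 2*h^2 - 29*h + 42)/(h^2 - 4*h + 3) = (h^2 + 5*h - 14)/(h - 1)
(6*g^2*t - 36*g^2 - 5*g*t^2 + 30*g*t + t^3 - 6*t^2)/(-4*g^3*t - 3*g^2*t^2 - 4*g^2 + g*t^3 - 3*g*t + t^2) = (-6*g^2*t + 36*g^2 + 5*g*t^2 - 30*g*t - t^3 + 6*t^2)/(4*g^3*t + 3*g^2*t^2 + 4*g^2 - g*t^3 + 3*g*t - t^2)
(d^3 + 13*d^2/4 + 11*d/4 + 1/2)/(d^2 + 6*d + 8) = (4*d^2 + 5*d + 1)/(4*(d + 4))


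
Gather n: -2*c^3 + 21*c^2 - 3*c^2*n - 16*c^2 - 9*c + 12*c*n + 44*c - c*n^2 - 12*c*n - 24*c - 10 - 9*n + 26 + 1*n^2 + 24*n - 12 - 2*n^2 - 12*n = -2*c^3 + 5*c^2 + 11*c + n^2*(-c - 1) + n*(3 - 3*c^2) + 4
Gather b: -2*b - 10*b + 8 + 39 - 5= 42 - 12*b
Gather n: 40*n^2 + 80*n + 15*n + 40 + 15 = 40*n^2 + 95*n + 55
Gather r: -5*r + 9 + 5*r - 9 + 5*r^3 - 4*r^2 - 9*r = 5*r^3 - 4*r^2 - 9*r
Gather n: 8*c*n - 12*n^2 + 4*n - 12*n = -12*n^2 + n*(8*c - 8)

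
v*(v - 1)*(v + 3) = v^3 + 2*v^2 - 3*v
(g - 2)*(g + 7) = g^2 + 5*g - 14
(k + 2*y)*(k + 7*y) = k^2 + 9*k*y + 14*y^2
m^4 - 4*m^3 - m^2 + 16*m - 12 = (m - 3)*(m - 2)*(m - 1)*(m + 2)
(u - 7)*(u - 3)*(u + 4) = u^3 - 6*u^2 - 19*u + 84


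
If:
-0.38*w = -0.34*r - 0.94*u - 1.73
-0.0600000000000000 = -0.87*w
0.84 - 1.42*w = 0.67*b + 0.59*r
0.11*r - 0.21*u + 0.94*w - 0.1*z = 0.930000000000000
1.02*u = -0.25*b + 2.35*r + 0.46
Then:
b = 1.72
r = -0.69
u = -1.56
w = 0.07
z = -6.13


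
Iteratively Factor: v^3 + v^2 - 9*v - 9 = (v - 3)*(v^2 + 4*v + 3) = (v - 3)*(v + 1)*(v + 3)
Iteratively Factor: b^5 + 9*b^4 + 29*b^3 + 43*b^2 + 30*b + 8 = (b + 1)*(b^4 + 8*b^3 + 21*b^2 + 22*b + 8) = (b + 1)*(b + 4)*(b^3 + 4*b^2 + 5*b + 2) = (b + 1)^2*(b + 4)*(b^2 + 3*b + 2) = (b + 1)^3*(b + 4)*(b + 2)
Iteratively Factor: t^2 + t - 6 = (t - 2)*(t + 3)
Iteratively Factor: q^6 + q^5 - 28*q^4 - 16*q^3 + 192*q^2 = (q)*(q^5 + q^4 - 28*q^3 - 16*q^2 + 192*q) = q*(q + 4)*(q^4 - 3*q^3 - 16*q^2 + 48*q) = q*(q - 3)*(q + 4)*(q^3 - 16*q) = q*(q - 4)*(q - 3)*(q + 4)*(q^2 + 4*q) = q*(q - 4)*(q - 3)*(q + 4)^2*(q)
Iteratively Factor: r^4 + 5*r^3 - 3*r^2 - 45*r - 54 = (r + 2)*(r^3 + 3*r^2 - 9*r - 27) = (r + 2)*(r + 3)*(r^2 - 9) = (r - 3)*(r + 2)*(r + 3)*(r + 3)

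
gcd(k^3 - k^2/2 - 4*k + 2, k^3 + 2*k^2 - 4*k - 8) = k^2 - 4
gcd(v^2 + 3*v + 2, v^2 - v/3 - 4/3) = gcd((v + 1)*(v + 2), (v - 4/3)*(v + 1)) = v + 1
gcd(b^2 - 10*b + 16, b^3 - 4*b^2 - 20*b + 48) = b - 2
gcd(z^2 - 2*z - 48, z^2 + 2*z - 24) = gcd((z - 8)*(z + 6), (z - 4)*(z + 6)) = z + 6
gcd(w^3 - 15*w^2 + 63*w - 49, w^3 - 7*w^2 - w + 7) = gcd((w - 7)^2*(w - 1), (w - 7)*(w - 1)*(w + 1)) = w^2 - 8*w + 7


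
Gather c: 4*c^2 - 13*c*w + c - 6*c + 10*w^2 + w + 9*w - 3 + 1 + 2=4*c^2 + c*(-13*w - 5) + 10*w^2 + 10*w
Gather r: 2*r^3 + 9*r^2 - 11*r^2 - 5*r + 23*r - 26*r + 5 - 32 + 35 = 2*r^3 - 2*r^2 - 8*r + 8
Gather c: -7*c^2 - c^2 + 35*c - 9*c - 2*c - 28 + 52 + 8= -8*c^2 + 24*c + 32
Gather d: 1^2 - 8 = -7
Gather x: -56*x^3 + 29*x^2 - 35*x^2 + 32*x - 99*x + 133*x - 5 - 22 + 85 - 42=-56*x^3 - 6*x^2 + 66*x + 16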